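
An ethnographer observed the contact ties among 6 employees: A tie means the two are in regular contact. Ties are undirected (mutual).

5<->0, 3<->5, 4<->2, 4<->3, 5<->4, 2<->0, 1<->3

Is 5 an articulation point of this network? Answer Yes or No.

No

Even without 5, every remaining node can still reach every other (the residual graph is connected), so 5 is not a cut vertex.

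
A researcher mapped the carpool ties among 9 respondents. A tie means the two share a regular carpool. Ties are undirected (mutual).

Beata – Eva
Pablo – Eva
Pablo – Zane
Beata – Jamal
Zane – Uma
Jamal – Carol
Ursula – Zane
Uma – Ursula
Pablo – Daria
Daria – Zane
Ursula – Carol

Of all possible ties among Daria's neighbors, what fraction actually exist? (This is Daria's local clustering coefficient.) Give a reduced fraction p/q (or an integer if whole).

Daria's neighbors: Pablo and Zane (k = 2).
Possible neighbor pairs: C(2,2) = 1. Edges among them: Pablo–Zane → e = 1.
Clustering(Daria) = 1/1.

1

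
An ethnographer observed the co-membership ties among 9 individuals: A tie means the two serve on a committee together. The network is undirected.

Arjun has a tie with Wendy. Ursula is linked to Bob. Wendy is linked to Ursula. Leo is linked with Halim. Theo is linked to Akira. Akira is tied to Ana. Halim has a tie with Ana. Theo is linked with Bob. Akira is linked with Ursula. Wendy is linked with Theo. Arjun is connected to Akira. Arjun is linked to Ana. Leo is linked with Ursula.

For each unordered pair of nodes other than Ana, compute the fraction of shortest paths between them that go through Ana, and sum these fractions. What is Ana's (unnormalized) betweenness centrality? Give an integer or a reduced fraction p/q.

Pairs whose geodesics pass through Ana — Wendy–Halim: 1/2; Halim–Theo: 1; Halim–Akira: 1; Halim–Arjun: 1; Leo–Arjun: 1/3.
All other pairs contribute 0.
Summing the contributions gives betweenness(Ana) = 23/6.

23/6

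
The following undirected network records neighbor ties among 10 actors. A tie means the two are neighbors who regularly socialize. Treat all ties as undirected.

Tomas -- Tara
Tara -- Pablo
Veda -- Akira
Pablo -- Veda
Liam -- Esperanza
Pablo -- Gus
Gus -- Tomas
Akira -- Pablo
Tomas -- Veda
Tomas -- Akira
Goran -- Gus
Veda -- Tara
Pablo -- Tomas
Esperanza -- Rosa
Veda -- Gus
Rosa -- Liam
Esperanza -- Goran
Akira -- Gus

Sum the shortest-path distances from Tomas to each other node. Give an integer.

18

Distances from Tomas: Akira:1, Esperanza:3, Goran:2, Gus:1, Liam:4, Pablo:1, Rosa:4, Tara:1, Veda:1.
Sum = 1 + 3 + 2 + 1 + 4 + 1 + 4 + 1 + 1 = 18.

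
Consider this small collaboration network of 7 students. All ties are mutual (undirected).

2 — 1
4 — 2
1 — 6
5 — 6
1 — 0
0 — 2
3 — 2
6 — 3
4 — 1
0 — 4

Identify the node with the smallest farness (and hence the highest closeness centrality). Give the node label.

Farness (sum of distances to all others) for each node — 0:10, 1:8, 2:9, 3:10, 4:10, 5:14, 6:9.
The smallest farness is 8, for 1, so 1 has the highest closeness.

1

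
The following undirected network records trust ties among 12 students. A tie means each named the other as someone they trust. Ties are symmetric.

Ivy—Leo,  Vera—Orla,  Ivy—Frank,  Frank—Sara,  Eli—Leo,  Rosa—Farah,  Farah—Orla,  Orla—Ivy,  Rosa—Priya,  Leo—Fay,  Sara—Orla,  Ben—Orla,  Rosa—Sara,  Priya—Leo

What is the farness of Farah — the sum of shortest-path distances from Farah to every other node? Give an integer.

26

Distances from Farah: Ben:2, Eli:4, Fay:4, Frank:3, Ivy:2, Leo:3, Orla:1, Priya:2, Rosa:1, Sara:2, Vera:2.
Sum = 2 + 4 + 4 + 3 + 2 + 3 + 1 + 2 + 1 + 2 + 2 = 26.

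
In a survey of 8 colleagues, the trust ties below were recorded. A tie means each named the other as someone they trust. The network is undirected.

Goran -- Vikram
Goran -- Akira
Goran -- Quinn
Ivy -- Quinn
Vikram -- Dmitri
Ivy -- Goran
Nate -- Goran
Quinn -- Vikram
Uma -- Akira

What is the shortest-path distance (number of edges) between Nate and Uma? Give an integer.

One shortest route is Nate – Goran – Akira – Uma, which uses 3 edges, and at distance 2 from Nate we only reach {Akira, Ivy, Quinn, Vikram}, which does not include Uma. So d(Nate,Uma) = 3.

3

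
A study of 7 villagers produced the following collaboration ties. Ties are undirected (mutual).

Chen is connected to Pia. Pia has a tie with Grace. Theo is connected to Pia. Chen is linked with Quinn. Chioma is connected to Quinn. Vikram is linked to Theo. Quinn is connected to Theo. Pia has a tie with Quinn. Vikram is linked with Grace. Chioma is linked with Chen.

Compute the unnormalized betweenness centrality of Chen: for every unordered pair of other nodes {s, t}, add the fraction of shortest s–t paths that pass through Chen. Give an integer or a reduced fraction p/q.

Pairs whose geodesics pass through Chen — Chioma–Grace: 1/2; Chioma–Pia: 1/2.
All other pairs contribute 0.
Summing the contributions gives betweenness(Chen) = 1.

1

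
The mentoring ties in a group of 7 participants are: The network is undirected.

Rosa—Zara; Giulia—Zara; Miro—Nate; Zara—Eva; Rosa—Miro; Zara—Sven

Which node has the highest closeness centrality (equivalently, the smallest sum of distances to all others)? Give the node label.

Zara

Farness (sum of distances to all others) for each node — Eva:14, Giulia:14, Miro:13, Nate:18, Rosa:10, Sven:14, Zara:9.
The smallest farness is 9, for Zara, so Zara has the highest closeness.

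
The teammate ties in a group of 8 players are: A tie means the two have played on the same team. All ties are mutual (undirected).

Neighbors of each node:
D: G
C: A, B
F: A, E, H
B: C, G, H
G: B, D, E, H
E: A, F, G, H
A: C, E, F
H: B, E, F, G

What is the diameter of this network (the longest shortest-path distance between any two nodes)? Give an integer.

3

Eccentricity of each node (its greatest distance to any other): A:3, B:2, C:3, D:3, E:2, F:3, G:2, H:2.
The maximum eccentricity is 3, realized for instance by the pair F–D via F – H – G – D. So the diameter is 3.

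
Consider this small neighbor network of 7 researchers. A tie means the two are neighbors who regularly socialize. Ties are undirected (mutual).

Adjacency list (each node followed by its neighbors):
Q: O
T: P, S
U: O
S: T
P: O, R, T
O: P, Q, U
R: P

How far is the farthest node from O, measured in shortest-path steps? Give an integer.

3

Distances from O: P:1, Q:1, R:2, S:3, T:2, U:1.
The largest is 3 (to S), so the eccentricity of O is 3.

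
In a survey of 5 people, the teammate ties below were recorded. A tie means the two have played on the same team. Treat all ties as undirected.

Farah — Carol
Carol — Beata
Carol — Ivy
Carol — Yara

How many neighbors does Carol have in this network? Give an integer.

4

Carol is directly tied to Beata, Farah, Ivy, and Yara. That is 4 neighbors, so the degree of Carol is 4.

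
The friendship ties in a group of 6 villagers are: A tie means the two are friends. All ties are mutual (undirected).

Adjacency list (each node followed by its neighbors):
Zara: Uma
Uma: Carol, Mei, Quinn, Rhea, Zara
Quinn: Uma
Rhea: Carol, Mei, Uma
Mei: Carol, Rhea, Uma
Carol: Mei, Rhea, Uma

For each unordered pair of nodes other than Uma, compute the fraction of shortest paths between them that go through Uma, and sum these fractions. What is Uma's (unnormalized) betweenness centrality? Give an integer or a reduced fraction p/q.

Pairs whose geodesics pass through Uma — Carol–Quinn: 1; Carol–Zara: 1; Mei–Quinn: 1; Mei–Zara: 1; Rhea–Quinn: 1; Rhea–Zara: 1; Quinn–Zara: 1.
All other pairs contribute 0.
Summing the contributions gives betweenness(Uma) = 7.

7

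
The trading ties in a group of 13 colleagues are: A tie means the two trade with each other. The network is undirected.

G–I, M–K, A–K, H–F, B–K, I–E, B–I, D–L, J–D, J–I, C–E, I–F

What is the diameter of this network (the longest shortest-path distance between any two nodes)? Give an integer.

6

Eccentricity of each node (its greatest distance to any other): A:6, B:4, C:5, D:5, E:4, F:4, G:4, H:5, I:3, J:4, K:5, L:6, M:6.
The maximum eccentricity is 6, realized for instance by the pair M–L via M – K – B – I – J – D – L. So the diameter is 6.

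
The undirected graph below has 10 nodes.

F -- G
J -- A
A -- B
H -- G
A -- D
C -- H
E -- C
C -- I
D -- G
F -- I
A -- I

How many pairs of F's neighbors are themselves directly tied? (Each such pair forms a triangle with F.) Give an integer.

0

F's neighbors are G and I, but none of them are tied to each other, so no triangle contains F.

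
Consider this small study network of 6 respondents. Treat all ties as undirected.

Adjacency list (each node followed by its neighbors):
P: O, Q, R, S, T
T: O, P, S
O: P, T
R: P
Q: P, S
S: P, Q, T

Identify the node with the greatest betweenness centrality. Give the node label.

P

Unnormalized betweenness of each node: O:0, P:6, Q:0, R:0, S:1/2, T:1/2.
P has the largest value, 6, making it the main broker — the node through which the most shortest paths run.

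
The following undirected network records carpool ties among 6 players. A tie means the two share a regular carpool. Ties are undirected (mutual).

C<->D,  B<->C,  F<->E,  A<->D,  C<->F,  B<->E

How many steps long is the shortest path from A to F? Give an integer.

One shortest route is A – D – C – F, which uses 3 edges, and at distance 2 from A we only reach {C}, which does not include F. So d(A,F) = 3.

3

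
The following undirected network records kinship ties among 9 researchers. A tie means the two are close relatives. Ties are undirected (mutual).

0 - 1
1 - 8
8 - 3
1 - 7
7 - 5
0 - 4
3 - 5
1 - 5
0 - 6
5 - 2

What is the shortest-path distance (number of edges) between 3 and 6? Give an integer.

4

One shortest route is 3 – 8 – 1 – 0 – 6, which uses 4 edges, and at distance 3 from 3 we only reach {0}, which does not include 6. So d(3,6) = 4.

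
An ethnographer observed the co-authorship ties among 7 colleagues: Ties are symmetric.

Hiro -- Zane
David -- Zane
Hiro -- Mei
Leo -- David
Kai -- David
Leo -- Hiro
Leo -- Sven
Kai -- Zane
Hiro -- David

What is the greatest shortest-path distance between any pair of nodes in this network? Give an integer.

Eccentricity of each node (its greatest distance to any other): David:2, Hiro:2, Kai:3, Leo:2, Mei:3, Sven:3, Zane:3.
The maximum eccentricity is 3, realized for instance by the pair Zane–Sven via Zane – David – Leo – Sven. So the diameter is 3.

3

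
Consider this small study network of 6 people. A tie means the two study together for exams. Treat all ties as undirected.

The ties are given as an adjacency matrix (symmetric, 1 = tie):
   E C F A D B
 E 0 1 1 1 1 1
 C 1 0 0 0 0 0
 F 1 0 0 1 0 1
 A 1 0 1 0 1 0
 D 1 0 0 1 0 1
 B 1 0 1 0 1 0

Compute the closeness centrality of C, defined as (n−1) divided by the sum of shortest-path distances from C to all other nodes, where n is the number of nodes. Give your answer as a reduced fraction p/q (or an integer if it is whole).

Distances from C: A:2, B:2, D:2, E:1, F:2. Sum = 9.
n = 6, so closeness = 5/9.

5/9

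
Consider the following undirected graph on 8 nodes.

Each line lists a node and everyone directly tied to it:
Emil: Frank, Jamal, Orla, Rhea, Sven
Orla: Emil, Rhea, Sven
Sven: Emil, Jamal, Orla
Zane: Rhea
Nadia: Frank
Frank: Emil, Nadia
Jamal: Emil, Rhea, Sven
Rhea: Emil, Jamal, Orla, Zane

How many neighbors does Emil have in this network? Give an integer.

Emil is directly tied to Frank, Jamal, Orla, Rhea, and Sven. That is 5 neighbors, so the degree of Emil is 5.

5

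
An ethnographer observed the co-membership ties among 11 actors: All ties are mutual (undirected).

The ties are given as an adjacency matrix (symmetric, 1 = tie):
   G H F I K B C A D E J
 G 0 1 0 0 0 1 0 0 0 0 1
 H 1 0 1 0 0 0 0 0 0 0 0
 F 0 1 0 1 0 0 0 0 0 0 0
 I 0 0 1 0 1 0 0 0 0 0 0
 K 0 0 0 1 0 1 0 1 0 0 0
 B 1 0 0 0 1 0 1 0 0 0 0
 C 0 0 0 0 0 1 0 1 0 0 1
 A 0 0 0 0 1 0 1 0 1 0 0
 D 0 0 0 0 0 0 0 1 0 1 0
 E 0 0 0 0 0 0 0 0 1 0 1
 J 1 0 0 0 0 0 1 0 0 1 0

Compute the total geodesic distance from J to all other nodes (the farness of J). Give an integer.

Distances from J: A:2, B:2, C:1, D:2, E:1, F:3, G:1, H:2, I:4, K:3.
Sum = 2 + 2 + 1 + 2 + 1 + 3 + 1 + 2 + 4 + 3 = 21.

21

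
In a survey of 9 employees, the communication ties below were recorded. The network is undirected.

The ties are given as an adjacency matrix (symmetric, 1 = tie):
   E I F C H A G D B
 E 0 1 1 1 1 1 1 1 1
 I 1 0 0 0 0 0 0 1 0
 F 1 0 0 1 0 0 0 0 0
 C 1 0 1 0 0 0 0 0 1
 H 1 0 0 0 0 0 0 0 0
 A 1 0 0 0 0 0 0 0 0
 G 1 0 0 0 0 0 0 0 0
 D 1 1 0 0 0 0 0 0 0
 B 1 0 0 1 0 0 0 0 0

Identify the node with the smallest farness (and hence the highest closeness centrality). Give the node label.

Farness (sum of distances to all others) for each node — A:15, B:14, C:13, D:14, E:8, F:14, G:15, H:15, I:14.
The smallest farness is 8, for E, so E has the highest closeness.

E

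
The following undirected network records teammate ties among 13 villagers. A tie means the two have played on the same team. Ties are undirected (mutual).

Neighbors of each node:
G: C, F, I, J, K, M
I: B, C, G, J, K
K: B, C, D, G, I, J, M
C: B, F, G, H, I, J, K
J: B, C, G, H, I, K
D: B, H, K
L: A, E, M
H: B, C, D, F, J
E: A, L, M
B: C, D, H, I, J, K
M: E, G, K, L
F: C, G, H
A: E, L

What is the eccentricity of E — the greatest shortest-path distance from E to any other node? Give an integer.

4

Distances from E: A:1, B:3, C:3, D:3, F:3, G:2, H:4, I:3, J:3, K:2, L:1, M:1.
The largest is 4 (to H), so the eccentricity of E is 4.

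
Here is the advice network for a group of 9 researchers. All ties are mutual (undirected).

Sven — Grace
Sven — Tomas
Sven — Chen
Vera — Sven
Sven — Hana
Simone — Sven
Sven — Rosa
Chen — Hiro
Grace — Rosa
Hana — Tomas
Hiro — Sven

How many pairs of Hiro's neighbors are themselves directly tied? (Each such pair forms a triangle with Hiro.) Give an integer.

1

Hiro's neighbors: Chen and Sven.
Neighbor pairs that are themselves tied: Hiro–Chen–Sven. Each forms one triangle with Hiro, for 1 in total.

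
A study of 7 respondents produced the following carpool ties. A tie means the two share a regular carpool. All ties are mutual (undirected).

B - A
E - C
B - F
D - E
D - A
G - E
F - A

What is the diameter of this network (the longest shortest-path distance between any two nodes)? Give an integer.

Eccentricity of each node (its greatest distance to any other): A:3, B:4, C:4, D:2, E:3, F:4, G:4.
The maximum eccentricity is 4, realized for instance by the pair F–G via F – A – D – E – G. So the diameter is 4.

4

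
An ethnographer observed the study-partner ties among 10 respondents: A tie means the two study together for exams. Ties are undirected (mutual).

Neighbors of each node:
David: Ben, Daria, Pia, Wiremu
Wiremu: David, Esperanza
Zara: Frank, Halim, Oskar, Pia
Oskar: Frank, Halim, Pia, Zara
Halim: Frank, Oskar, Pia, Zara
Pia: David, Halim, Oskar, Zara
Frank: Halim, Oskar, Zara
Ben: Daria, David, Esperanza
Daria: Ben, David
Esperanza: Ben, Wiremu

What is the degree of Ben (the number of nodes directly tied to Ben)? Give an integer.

3

Ben is directly tied to Daria, David, and Esperanza. That is 3 neighbors, so the degree of Ben is 3.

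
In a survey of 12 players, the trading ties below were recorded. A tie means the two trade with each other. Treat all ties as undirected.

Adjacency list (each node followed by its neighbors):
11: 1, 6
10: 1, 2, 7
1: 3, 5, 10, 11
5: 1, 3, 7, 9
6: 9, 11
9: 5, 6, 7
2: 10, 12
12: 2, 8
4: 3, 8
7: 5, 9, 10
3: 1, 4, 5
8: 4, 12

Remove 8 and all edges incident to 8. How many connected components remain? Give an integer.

1

8's neighbors (4 and 12) remain reachable from one another through other ties, so the rest of the network stays in one piece.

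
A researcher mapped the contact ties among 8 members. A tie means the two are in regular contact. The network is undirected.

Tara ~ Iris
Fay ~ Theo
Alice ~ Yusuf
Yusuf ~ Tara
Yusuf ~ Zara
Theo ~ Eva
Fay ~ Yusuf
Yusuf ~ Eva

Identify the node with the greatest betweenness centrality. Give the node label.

Yusuf

Unnormalized betweenness of each node: Alice:0, Eva:5/2, Fay:5/2, Iris:0, Tara:6, Theo:1/2, Yusuf:35/2, Zara:0.
Yusuf has the largest value, 35/2, making it the main broker — the node through which the most shortest paths run.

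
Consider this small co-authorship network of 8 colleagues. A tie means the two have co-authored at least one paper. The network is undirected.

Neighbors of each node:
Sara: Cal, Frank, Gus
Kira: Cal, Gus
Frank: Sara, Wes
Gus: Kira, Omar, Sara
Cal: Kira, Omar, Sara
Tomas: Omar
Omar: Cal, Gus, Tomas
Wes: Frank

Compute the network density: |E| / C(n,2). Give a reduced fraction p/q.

9/28

There are 9 edges and 8 nodes, so the maximum possible is C(8,2) = 28.
Density = 9/28.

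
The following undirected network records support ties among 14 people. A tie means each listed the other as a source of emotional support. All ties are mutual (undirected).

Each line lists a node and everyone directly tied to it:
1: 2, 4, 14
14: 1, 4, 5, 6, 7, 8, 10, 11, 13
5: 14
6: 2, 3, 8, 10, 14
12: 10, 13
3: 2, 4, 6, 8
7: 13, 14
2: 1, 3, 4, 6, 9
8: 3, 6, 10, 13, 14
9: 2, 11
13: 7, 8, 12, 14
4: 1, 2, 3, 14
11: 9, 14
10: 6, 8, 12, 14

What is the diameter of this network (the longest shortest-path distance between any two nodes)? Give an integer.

4

Eccentricity of each node (its greatest distance to any other): 1:3, 2:3, 3:3, 4:3, 5:3, 6:2, 7:3, 8:3, 9:4, 10:3, 11:3, 12:4, 13:3, 14:2.
The maximum eccentricity is 4, realized for instance by the pair 12–9 via 12 – 10 – 6 – 2 – 9. So the diameter is 4.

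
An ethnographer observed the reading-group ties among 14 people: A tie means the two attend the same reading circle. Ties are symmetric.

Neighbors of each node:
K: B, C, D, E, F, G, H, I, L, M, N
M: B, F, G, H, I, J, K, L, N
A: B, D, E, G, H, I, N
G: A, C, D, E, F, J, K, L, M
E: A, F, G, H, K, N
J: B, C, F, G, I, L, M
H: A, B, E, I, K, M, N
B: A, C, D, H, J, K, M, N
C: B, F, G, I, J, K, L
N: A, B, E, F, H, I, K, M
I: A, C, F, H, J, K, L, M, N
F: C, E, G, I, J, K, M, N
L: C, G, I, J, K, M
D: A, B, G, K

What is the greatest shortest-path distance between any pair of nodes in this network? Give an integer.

2

Eccentricity of each node (its greatest distance to any other): A:2, B:2, C:2, D:2, E:2, F:2, G:2, H:2, I:2, J:2, K:2, L:2, M:2, N:2.
The maximum eccentricity is 2, realized for instance by the pair H–J via H – B – J. So the diameter is 2.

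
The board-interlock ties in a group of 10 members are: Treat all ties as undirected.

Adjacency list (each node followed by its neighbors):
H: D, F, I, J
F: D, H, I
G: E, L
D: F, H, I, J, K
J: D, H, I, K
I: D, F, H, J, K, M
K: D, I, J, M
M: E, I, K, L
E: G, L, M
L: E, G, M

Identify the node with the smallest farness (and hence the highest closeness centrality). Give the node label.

I

Farness (sum of distances to all others) for each node — D:17, E:19, F:19, G:26, H:18, I:13, J:18, K:15, L:19, M:14.
The smallest farness is 13, for I, so I has the highest closeness.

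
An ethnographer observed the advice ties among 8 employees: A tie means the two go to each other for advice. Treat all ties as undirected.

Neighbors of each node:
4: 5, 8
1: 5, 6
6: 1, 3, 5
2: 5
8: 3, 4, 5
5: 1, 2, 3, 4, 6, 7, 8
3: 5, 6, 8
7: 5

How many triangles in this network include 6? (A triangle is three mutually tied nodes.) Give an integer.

2

6's neighbors: 1, 3, and 5.
Neighbor pairs that are themselves tied: 6–1–5; 6–3–5. Each forms one triangle with 6, for 2 in total.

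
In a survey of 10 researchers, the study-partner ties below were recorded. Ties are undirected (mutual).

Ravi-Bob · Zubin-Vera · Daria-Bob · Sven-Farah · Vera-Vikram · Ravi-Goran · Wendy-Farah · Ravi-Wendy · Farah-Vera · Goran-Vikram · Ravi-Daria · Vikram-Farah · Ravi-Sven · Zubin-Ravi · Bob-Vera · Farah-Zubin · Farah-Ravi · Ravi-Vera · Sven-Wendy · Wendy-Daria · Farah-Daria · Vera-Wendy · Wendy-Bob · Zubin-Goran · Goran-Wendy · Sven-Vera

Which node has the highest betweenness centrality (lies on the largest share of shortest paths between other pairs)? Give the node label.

Ravi

Unnormalized betweenness of each node: Bob:1/4, Daria:1/4, Farah:25/6, Goran:5/4, Ravi:19/4, Sven:0, Vera:25/6, Vikram:1/2, Wendy:19/6, Zubin:1/2.
Ravi has the largest value, 19/4, making it the main broker — the node through which the most shortest paths run.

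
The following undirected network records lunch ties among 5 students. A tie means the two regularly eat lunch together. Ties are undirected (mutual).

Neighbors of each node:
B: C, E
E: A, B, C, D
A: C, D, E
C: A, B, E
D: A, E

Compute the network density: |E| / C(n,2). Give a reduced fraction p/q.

7/10

There are 7 edges and 5 nodes, so the maximum possible is C(5,2) = 10.
Density = 7/10.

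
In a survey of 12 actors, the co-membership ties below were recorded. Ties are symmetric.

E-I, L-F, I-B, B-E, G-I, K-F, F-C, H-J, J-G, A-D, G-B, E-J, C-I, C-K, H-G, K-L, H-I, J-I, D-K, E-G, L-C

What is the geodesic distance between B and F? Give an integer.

One shortest route is B – I – C – F, which uses 3 edges, and at distance 2 from B we only reach {C, H, J}, which does not include F. So d(B,F) = 3.

3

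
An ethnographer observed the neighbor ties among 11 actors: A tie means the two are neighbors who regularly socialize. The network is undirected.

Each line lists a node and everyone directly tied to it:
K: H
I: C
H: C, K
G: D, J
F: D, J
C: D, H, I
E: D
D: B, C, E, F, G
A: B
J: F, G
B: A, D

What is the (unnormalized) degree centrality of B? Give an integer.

B is directly tied to A and D. That is 2 neighbors, so the degree of B is 2.

2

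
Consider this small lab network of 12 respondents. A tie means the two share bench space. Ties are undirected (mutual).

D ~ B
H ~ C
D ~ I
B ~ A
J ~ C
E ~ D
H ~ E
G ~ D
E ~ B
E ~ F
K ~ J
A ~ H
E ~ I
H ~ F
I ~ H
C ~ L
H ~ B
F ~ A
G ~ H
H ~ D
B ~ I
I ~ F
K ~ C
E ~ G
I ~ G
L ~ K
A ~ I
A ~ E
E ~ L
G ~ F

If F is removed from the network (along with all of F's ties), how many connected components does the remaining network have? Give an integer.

1

F's neighbors (A, E, G, H, and I) remain reachable from one another through other ties, so the rest of the network stays in one piece.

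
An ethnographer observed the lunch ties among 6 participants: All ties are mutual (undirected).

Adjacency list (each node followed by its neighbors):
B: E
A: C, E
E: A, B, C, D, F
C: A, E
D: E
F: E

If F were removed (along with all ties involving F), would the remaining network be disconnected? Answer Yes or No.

Even without F, every remaining node can still reach every other (the residual graph is connected), so F is not a cut vertex.

No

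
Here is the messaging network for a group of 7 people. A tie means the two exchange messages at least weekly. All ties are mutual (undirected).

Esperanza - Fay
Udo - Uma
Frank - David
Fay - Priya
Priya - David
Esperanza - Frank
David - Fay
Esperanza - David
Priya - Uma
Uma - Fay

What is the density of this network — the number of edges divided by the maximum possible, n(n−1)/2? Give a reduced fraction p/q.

10/21

There are 10 edges and 7 nodes, so the maximum possible is C(7,2) = 21.
Density = 10/21.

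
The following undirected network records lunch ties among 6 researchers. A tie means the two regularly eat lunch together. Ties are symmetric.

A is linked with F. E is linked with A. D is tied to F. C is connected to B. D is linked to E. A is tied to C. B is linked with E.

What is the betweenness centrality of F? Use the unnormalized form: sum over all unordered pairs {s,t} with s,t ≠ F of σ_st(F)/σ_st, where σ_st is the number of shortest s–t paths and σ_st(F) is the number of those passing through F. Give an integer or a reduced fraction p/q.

5/6

Pairs whose geodesics pass through F — D–C: 1/3; D–A: 1/2.
All other pairs contribute 0.
Summing the contributions gives betweenness(F) = 5/6.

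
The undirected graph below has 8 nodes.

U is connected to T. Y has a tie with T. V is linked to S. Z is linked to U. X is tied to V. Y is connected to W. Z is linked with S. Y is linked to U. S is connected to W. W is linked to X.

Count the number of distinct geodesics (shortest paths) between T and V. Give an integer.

3

The shortest distance is 4. The length-4 paths are: T–U–Z–S–V; T–Y–W–S–V; T–Y–W–X–V.
That gives 3 distinct shortest paths.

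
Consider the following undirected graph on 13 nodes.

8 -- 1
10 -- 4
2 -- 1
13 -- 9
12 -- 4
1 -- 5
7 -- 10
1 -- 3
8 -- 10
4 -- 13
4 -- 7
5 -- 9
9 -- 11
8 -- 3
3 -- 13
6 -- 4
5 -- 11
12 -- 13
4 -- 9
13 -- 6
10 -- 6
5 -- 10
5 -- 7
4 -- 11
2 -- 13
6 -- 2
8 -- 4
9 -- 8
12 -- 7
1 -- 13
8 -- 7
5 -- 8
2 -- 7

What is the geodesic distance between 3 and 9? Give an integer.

2

One shortest route is 3 – 13 – 9, which uses 2 edges, and 3 and 9 are not directly tied, so nothing shorter exists. So d(3,9) = 2.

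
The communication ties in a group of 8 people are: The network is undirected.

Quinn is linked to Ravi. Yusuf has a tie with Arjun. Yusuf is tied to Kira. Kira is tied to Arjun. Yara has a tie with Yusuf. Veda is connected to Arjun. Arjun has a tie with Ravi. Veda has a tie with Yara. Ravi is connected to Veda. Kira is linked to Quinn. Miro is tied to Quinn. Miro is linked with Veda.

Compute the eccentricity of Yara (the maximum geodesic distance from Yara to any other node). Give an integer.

3

Distances from Yara: Arjun:2, Kira:2, Miro:2, Quinn:3, Ravi:2, Veda:1, Yusuf:1.
The largest is 3 (to Quinn), so the eccentricity of Yara is 3.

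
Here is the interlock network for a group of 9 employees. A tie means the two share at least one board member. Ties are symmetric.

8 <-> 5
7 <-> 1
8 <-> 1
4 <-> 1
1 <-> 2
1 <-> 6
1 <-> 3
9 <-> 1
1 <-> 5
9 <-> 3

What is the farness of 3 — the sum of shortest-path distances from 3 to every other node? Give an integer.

14

Distances from 3: 1:1, 2:2, 4:2, 5:2, 6:2, 7:2, 8:2, 9:1.
Sum = 1 + 2 + 2 + 2 + 2 + 2 + 2 + 1 = 14.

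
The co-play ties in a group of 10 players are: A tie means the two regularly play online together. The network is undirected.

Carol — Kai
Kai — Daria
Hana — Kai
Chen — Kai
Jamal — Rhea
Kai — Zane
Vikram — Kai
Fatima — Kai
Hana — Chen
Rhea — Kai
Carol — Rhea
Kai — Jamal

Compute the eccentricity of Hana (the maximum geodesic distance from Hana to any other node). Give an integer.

2

Distances from Hana: Carol:2, Chen:1, Daria:2, Fatima:2, Jamal:2, Kai:1, Rhea:2, Vikram:2, Zane:2.
The largest is 2 (to Carol, Fatima, Rhea, Vikram, Zane, Jamal, and Daria), so the eccentricity of Hana is 2.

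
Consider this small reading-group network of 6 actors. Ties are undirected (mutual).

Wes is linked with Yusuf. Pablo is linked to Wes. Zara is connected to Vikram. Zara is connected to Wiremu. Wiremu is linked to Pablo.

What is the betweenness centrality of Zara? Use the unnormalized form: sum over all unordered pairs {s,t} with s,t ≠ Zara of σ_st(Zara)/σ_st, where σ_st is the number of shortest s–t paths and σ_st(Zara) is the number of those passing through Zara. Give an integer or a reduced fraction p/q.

4

Pairs whose geodesics pass through Zara — Pablo–Vikram: 1; Yusuf–Vikram: 1; Wes–Vikram: 1; Vikram–Wiremu: 1.
All other pairs contribute 0.
Summing the contributions gives betweenness(Zara) = 4.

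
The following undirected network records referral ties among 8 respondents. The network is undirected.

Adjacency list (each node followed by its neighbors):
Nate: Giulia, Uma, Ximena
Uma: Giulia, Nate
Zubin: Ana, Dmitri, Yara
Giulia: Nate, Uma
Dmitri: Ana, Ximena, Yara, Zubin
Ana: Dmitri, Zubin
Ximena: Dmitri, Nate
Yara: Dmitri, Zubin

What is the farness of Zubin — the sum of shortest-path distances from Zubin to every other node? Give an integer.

16

Distances from Zubin: Ana:1, Dmitri:1, Giulia:4, Nate:3, Uma:4, Ximena:2, Yara:1.
Sum = 1 + 1 + 4 + 3 + 4 + 2 + 1 = 16.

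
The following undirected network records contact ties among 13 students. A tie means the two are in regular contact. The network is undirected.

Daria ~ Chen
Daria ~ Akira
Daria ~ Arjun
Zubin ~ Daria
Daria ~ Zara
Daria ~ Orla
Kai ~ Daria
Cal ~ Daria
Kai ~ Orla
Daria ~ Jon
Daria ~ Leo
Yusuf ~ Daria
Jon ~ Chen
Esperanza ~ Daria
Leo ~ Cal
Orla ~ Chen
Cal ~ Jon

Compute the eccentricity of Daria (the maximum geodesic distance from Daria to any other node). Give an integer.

1

Distances from Daria: Akira:1, Arjun:1, Cal:1, Chen:1, Esperanza:1, Jon:1, Kai:1, Leo:1, Orla:1, Yusuf:1, Zara:1, Zubin:1.
The largest is 1 (to Esperanza, Orla, Akira, Cal, Zara, Chen, Zubin, Leo, Arjun, Jon, Kai, and Yusuf), so the eccentricity of Daria is 1.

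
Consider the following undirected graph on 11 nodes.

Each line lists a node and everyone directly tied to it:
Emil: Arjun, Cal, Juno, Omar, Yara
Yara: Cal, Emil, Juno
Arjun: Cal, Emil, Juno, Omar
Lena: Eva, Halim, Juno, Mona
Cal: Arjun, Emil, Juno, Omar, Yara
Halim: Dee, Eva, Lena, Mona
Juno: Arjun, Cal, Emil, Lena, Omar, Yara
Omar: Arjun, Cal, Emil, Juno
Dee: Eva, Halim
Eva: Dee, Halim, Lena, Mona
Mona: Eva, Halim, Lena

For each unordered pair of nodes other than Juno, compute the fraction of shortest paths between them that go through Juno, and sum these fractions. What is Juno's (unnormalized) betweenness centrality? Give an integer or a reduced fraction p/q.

Pairs whose geodesics pass through Juno — Yara–Omar: 1/3; Yara–Arjun: 1/3; Yara–Eva: 1; Yara–Dee: 2/2; Yara–Halim: 1; Yara–Lena: 1; Yara–Mona: 1; Omar–Eva: 1; Omar–Dee: 2/2; Omar–Halim: 1; Omar–Lena: 1; Omar–Mona: 1; Cal–Eva: 1; Cal–Dee: 2/2 … (+13 more pairs).
All other pairs contribute 0.
Summing the contributions gives betweenness(Juno) = 77/3.

77/3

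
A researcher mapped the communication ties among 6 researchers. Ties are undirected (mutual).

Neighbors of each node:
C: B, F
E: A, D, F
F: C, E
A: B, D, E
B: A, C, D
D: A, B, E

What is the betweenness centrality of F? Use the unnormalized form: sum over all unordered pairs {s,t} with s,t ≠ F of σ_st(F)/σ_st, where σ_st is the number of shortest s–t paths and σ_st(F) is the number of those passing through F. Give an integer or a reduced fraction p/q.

Pairs whose geodesics pass through F — C–E: 1.
All other pairs contribute 0.
Summing the contributions gives betweenness(F) = 1.

1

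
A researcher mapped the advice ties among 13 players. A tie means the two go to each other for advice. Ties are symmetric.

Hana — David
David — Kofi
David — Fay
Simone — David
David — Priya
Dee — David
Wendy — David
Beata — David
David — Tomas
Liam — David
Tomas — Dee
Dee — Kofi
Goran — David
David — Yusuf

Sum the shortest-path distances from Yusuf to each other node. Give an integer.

Distances from Yusuf: Beata:2, David:1, Dee:2, Fay:2, Goran:2, Hana:2, Kofi:2, Liam:2, Priya:2, Simone:2, Tomas:2, Wendy:2.
Sum = 2 + 1 + 2 + 2 + 2 + 2 + 2 + 2 + 2 + 2 + 2 + 2 = 23.

23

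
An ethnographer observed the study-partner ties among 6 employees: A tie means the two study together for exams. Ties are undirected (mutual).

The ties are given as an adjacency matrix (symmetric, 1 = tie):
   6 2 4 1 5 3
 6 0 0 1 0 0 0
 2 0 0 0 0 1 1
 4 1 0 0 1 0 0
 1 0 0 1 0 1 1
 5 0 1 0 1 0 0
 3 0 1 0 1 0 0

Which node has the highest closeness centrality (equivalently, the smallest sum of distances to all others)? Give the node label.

1

Farness (sum of distances to all others) for each node — 1:7, 2:11, 3:9, 4:9, 5:9, 6:13.
The smallest farness is 7, for 1, so 1 has the highest closeness.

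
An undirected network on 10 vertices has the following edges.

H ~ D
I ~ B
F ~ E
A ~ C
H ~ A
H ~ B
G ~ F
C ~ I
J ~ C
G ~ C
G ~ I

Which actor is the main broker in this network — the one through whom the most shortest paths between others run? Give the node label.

C

Unnormalized betweenness of each node: A:7, B:5, C:15, D:0, E:0, F:8, G:14, H:9, I:8, J:0.
C has the largest value, 15, making it the main broker — the node through which the most shortest paths run.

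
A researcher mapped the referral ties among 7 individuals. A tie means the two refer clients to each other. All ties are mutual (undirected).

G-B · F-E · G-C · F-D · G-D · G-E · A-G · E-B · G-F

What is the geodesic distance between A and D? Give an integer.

2

One shortest route is A – G – D, which uses 2 edges, and A and D are not directly tied, so nothing shorter exists. So d(A,D) = 2.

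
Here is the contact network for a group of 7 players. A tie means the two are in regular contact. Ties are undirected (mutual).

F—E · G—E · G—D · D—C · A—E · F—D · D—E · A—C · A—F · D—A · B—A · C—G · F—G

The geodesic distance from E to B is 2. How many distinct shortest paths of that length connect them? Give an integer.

1

The shortest distance is 2, and the only length-2 path is E–A–B. So there is exactly 1 shortest path.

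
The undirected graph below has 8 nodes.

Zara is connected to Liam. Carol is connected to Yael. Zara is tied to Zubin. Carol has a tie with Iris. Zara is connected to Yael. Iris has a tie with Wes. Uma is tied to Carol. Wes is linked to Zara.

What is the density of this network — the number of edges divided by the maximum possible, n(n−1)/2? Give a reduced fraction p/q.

2/7

There are 8 edges and 8 nodes, so the maximum possible is C(8,2) = 28.
Density = 8/28 = 2/7.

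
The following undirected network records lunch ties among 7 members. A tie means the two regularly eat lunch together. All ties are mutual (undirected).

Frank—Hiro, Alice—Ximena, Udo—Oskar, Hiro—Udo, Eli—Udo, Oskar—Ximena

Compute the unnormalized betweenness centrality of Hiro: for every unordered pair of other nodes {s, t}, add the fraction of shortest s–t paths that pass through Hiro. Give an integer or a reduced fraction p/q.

Pairs whose geodesics pass through Hiro — Frank–Alice: 1; Frank–Udo: 1; Frank–Eli: 1; Frank–Ximena: 1; Frank–Oskar: 1.
All other pairs contribute 0.
Summing the contributions gives betweenness(Hiro) = 5.

5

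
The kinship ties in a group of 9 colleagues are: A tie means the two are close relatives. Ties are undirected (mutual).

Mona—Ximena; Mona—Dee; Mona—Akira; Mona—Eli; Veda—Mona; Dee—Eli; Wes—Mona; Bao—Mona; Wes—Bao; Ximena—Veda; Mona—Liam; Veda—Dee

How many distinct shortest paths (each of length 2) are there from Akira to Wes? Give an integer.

The shortest distance is 2, and the only length-2 path is Akira–Mona–Wes. So there is exactly 1 shortest path.

1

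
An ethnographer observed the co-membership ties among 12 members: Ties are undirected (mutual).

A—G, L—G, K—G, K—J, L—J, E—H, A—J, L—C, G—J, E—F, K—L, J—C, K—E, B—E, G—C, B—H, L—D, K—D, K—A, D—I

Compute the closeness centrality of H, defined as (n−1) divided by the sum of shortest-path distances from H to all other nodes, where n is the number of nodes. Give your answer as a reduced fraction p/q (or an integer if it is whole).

Distances from H: A:3, B:1, C:4, D:3, E:1, F:2, G:3, I:4, J:3, K:2, L:3. Sum = 29.
n = 12, so closeness = 11/29.

11/29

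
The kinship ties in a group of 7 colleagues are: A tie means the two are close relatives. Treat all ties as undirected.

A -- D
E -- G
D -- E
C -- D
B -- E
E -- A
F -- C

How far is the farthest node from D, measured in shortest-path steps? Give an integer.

Distances from D: A:1, B:2, C:1, E:1, F:2, G:2.
The largest is 2 (to F, G, and B), so the eccentricity of D is 2.

2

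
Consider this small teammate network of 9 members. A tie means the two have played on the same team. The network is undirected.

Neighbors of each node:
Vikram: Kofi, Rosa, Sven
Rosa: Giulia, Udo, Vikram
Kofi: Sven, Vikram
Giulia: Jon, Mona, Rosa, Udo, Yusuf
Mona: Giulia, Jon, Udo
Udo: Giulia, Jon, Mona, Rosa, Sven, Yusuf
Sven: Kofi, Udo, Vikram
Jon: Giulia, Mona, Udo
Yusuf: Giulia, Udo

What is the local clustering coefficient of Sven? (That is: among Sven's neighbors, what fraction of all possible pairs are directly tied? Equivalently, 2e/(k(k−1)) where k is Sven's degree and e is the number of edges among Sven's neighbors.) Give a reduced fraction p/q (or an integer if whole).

1/3

Sven's neighbors: Kofi, Udo, and Vikram (k = 3).
Possible neighbor pairs: C(3,2) = 3. Edges among them: Kofi–Vikram → e = 1.
Clustering(Sven) = 1/3.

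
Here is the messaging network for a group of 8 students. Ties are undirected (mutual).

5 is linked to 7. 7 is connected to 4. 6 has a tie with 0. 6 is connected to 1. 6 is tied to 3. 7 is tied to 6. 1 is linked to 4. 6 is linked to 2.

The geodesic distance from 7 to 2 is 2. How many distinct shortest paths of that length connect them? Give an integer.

1

The shortest distance is 2, and the only length-2 path is 7–6–2. So there is exactly 1 shortest path.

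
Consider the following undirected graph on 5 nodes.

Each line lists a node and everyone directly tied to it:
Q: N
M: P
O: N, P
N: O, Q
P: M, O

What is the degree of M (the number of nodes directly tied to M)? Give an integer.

1

M is directly tied to P. That is 1 neighbor, so the degree of M is 1.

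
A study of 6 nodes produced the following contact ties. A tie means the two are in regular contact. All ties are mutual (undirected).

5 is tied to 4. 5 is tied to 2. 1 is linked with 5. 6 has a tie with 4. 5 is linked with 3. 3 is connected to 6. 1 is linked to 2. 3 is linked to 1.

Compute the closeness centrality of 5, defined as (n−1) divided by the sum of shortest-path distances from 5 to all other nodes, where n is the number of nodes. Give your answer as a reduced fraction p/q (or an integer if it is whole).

Distances from 5: 1:1, 2:1, 3:1, 4:1, 6:2. Sum = 6.
n = 6, so closeness = 5/6.

5/6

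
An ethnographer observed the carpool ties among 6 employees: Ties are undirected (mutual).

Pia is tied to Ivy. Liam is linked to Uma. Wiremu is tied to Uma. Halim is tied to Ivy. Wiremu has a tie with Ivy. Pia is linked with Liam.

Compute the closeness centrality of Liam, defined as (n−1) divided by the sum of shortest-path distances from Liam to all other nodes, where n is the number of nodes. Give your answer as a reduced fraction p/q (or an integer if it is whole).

5/9

Distances from Liam: Halim:3, Ivy:2, Pia:1, Uma:1, Wiremu:2. Sum = 9.
n = 6, so closeness = 5/9.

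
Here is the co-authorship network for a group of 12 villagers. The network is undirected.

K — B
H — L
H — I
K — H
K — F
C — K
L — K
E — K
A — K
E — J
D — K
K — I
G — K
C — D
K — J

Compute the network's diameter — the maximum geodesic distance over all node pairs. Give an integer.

2

Eccentricity of each node (its greatest distance to any other): A:2, B:2, C:2, D:2, E:2, F:2, G:2, H:2, I:2, J:2, K:1, L:2.
The maximum eccentricity is 2, realized for instance by the pair H–D via H – K – D. So the diameter is 2.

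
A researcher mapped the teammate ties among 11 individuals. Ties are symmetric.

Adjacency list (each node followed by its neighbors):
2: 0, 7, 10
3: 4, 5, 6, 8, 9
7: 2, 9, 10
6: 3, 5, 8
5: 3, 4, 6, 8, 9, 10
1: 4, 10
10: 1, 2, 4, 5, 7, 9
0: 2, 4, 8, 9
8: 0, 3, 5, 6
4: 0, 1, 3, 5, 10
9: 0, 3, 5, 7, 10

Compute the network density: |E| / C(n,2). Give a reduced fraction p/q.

There are 23 edges and 11 nodes, so the maximum possible is C(11,2) = 55.
Density = 23/55.

23/55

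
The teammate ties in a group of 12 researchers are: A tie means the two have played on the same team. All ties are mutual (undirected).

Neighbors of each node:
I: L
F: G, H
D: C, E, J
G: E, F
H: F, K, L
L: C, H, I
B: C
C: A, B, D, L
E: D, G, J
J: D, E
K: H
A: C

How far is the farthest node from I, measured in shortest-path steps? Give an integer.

Distances from I: A:3, B:3, C:2, D:3, E:4, F:3, G:4, H:2, J:4, K:3, L:1.
The largest is 4 (to E, J, and G), so the eccentricity of I is 4.

4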